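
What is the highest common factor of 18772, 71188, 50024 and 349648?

gcd(18772, 71188): 71188 = 3·18772 + 14872; 18772 = 1·14872 + 3900; 14872 = 3·3900 + 3172; 3900 = 1·3172 + 728; 3172 = 4·728 + 260; 728 = 2·260 + 208; 260 = 1·208 + 52; 208 = 4·52 + 0 → 52
gcd(52, 50024): 50024 = 962·52 + 0 → 52
gcd(52, 349648): 349648 = 6724·52 + 0 → 52

52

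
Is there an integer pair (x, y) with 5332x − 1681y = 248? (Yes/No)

By Bézout, 5332x − 1681y = 248 has integer solutions iff gcd(5332, 1681) | 248.
Euclid: 5332 = 3·1681 + 289; 1681 = 5·289 + 236; 289 = 1·236 + 53; 236 = 4·53 + 24; 53 = 2·24 + 5; 24 = 4·5 + 4; 5 = 1·4 + 1; 4 = 4·1 + 0. gcd = 1; 248 mod 1 = 0. Yes.

Yes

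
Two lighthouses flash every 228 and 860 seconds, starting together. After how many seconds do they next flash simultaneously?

49020

228 = 2² · 3 · 19; 860 = 2² · 5 · 43
max exponents: 2² · 3 · 5 · 19 · 43 = 49020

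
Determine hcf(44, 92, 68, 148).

4

44 = 2² · 11; 92 = 2² · 23; 68 = 2² · 17; 148 = 2² · 37
gcd takes min exponent of each prime: 2² = 4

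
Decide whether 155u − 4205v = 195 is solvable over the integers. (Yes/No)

Yes

gcd(155, 4205): 4205 = 27·155 + 20; 155 = 7·20 + 15; 20 = 1·15 + 5; 15 = 3·5 + 0 → 5
5 divides 195, so a solution exists.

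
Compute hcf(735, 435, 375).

735 = 3 · 5 · 7²; 435 = 3 · 5 · 29; 375 = 3 · 5³
gcd takes min exponent of each prime: 3 · 5 = 15

15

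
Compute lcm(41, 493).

20213

41 = 41; 493 = 17 · 29
max exponents: 17 · 29 · 41 = 20213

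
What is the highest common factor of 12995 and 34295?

5

12995 = 5 · 23 · 113
34295 = 5 · 19³
Common: 5 = 5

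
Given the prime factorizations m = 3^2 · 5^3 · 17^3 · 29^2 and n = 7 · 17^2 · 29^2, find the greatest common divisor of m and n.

243049

min exponent per shared prime: 17^2 · 29^2 = 243049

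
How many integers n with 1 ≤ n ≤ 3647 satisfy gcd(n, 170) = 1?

1373

Prime factors of 170: 2, 5, 17. Count integers ≤ 3647 divisible by none of them.
By inclusion–exclusion: 3647 − ⌊3647/2⌋ − ⌊3647/5⌋ − ⌊3647/17⌋ + ⌊3647/10⌋ + ⌊3647/34⌋ + ⌊3647/85⌋ − ⌊3647/170⌋ = 1373.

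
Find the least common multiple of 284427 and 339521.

284427 = 3² · 11 · 13² · 17; 339521 = 7² · 13² · 41
max exponents: 3² · 7² · 11 · 13² · 17 · 41 = 571413843

571413843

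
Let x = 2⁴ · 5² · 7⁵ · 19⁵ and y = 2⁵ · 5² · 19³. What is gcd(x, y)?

min exponent per shared prime: 2⁴ · 5² · 19³ = 2743600

2743600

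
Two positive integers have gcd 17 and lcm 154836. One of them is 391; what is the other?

Using mn = gcd(m,n)·lcm(m,n) = 17·154836 = 2632212, we get n = 2632212/391 = 6732.

6732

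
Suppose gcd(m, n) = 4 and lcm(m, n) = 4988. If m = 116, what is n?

172

m·n = gcd·lcm = 4·4988 = 19952, so n = 19952/116 = 172.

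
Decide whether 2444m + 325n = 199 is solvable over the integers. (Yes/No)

gcd(2444, 325): 2444 = 7·325 + 169; 325 = 1·169 + 156; 169 = 1·156 + 13; 156 = 12·13 + 0 → 13
13 does not divide 199, so a solution does not exist.

No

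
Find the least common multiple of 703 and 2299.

703 = 19 · 37; 2299 = 11² · 19
max exponents: 11² · 19 · 37 = 85063

85063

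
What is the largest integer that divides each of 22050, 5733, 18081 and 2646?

gcd(22050, 5733): 22050 = 3·5733 + 4851; 5733 = 1·4851 + 882; 4851 = 5·882 + 441; 882 = 2·441 + 0 → 441
gcd(441, 18081): 18081 = 41·441 + 0 → 441
gcd(441, 2646): 2646 = 6·441 + 0 → 441

441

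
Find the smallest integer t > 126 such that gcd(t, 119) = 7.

gcd(t, 119) = 7 forces 7 | t; write t = 7s. Then gcd(7s, 7·17) = 7·gcd(s, 17), so need gcd(s, 17) = 1.
7s > 126 gives s ≥ 19. The least s ≥ 19 coprime to 17 is 19, so t = 7·19 = 133.

133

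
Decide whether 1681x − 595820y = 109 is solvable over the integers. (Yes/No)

Yes

By Bézout, 1681x − 595820y = 109 has integer solutions iff gcd(1681, 595820) | 109.
Euclid: 595820 = 354·1681 + 746; 1681 = 2·746 + 189; 746 = 3·189 + 179; 189 = 1·179 + 10; 179 = 17·10 + 9; 10 = 1·9 + 1; 9 = 9·1 + 0. gcd = 1; 109 mod 1 = 0. Yes.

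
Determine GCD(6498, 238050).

6498 = 2 · 3² · 19²
238050 = 2 · 3² · 5² · 23²
Common: 2 · 3² = 18

18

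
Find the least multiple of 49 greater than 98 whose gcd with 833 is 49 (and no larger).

gcd(t, 833) = 49 forces 49 | t; write t = 49s. Then gcd(49s, 49·17) = 49·gcd(s, 17), so need gcd(s, 17) = 1.
49s > 98 gives s ≥ 3. The least s ≥ 3 coprime to 17 is 3, so t = 49·3 = 147.

147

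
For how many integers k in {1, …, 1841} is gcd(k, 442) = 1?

442 = 2·13·17. Inclusion–exclusion on these primes:
1841 − ⌊1841/2⌋ − ⌊1841/13⌋ − ⌊1841/17⌋ + ⌊1841/26⌋ + ⌊1841/34⌋ + ⌊1841/221⌋ − ⌊1841/442⌋ = 800

800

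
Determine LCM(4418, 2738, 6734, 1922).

528924811142

4418 = 2 · 47²; 2738 = 2 · 37²; 6734 = 2 · 7 · 13 · 37; 1922 = 2 · 31²
lcm takes max exponent of each prime: 2 · 7 · 13 · 31² · 37² · 47² = 528924811142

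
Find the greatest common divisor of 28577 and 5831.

28577 = 17 · 41²
5831 = 7³ · 17
Common: 17 = 17

17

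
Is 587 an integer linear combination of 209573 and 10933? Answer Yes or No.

By Bézout, 209573p + 10933q = 587 has integer solutions iff gcd(209573, 10933) | 587.
Euclid: 209573 = 19·10933 + 1846; 10933 = 5·1846 + 1703; 1846 = 1·1703 + 143; 1703 = 11·143 + 130; 143 = 1·130 + 13; 130 = 10·13 + 0. gcd = 13; 587 mod 13 = 2. No.

No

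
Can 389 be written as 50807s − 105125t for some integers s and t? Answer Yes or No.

By Bézout, 50807s − 105125t = 389 has integer solutions iff gcd(50807, 105125) | 389.
Euclid: 105125 = 2·50807 + 3511; 50807 = 14·3511 + 1653; 3511 = 2·1653 + 205; 1653 = 8·205 + 13; 205 = 15·13 + 10; 13 = 1·10 + 3; 10 = 3·3 + 1; 3 = 3·1 + 0. gcd = 1; 389 mod 1 = 0. Yes.

Yes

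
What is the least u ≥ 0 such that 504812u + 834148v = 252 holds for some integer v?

gcd(504812, 834148) = 28 (Euclid: 834148 = 1·504812 + 329336; 504812 = 1·329336 + 175476; 329336 = 1·175476 + 153860; 175476 = 1·153860 + 21616; 153860 = 7·21616 + 2548; 21616 = 8·2548 + 1232; 2548 = 2·1232 + 84; 1232 = 14·84 + 56; 84 = 1·56 + 28; 56 = 2·28 + 0), and 28 | 252.
Extended Euclid: 504812·(-10149) + 834148·(6142) = 28. Scale by 9: u₀ = -91341.
General solution u = u₀ + 29791t; reducing mod 29791 gives u = 27823 (and v = -16838).

27823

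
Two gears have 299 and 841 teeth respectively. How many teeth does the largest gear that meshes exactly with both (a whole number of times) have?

299 = 13 · 23
841 = 29²
Common: 1 = 1

1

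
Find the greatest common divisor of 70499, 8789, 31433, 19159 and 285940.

70499 = 11 · 13 · 17 · 29; 8789 = 11 · 17 · 47; 31433 = 17 · 43²; 19159 = 7² · 17 · 23; 285940 = 2² · 5 · 17 · 29²
gcd takes min exponent of each prime: 17 = 17

17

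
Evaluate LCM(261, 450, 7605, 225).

261 = 3² · 29; 450 = 2 · 3² · 5²; 7605 = 3² · 5 · 13²; 225 = 3² · 5²
lcm takes max exponent of each prime: 2 · 3² · 5² · 13² · 29 = 2205450

2205450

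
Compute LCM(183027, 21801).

183027 = 3 · 13² · 19²; 21801 = 3 · 13² · 43
max exponents: 3 · 13² · 19² · 43 = 7870161

7870161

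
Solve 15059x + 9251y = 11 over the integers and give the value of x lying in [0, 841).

Reduce mod 9251: 15059x ≡ 11 (mod 9251). With g = gcd(15059, 9251) = 11 dividing 11, divide through: 1369x ≡ 1 (mod 841).
Since gcd(1369, 841) = 1, x ≡ 1·(1369)⁻¹ ≡ 266 (mod 841). Smallest non-negative: 266.

266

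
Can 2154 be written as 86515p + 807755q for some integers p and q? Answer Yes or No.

gcd(86515, 807755): 807755 = 9·86515 + 29120; 86515 = 2·29120 + 28275; 29120 = 1·28275 + 845; 28275 = 33·845 + 390; 845 = 2·390 + 65; 390 = 6·65 + 0 → 65
65 does not divide 2154, so a solution does not exist.

No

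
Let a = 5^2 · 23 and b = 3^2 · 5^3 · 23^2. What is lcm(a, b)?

max exponent per prime: 3^2 · 5^3 · 23^2 = 595125

595125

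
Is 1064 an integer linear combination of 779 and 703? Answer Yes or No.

Yes

gcd(779, 703): 779 = 1·703 + 76; 703 = 9·76 + 19; 76 = 4·19 + 0 → 19
19 divides 1064, so a solution exists.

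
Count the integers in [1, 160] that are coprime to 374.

68

374 = 2·11·17. Inclusion–exclusion on these primes:
160 − ⌊160/2⌋ − ⌊160/11⌋ − ⌊160/17⌋ + ⌊160/22⌋ + ⌊160/34⌋ + ⌊160/187⌋ − ⌊160/374⌋ = 68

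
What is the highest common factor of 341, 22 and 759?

341 = 11 · 31; 22 = 2 · 11; 759 = 3 · 11 · 23
gcd takes min exponent of each prime: 11 = 11

11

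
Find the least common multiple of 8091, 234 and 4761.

111283614

8091 = 3² · 29 · 31; 234 = 2 · 3² · 13; 4761 = 3² · 23²
lcm takes max exponent of each prime: 2 · 3² · 13 · 23² · 29 · 31 = 111283614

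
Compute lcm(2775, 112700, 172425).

2775 = 3 · 5² · 37; 112700 = 2² · 5² · 7² · 23; 172425 = 3 · 5² · 11² · 19
lcm takes max exponent of each prime: 2² · 3 · 5² · 7² · 11² · 19 · 23 · 37 = 28759800300

28759800300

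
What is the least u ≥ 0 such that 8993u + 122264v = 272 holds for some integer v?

2488

Reduce mod 122264: 8993u ≡ 272 (mod 122264). With g = gcd(8993, 122264) = 17 dividing 272, divide through: 529u ≡ 16 (mod 7192).
Since gcd(529, 7192) = 1, u ≡ 16·(529)⁻¹ ≡ 2488 (mod 7192). Smallest non-negative: 2488.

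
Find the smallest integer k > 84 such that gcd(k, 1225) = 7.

gcd(k, 1225) = 7 forces 7 | k; write k = 7s. Then gcd(7s, 7·175) = 7·gcd(s, 175), so need gcd(s, 175) = 1.
7s > 84 gives s ≥ 13. The least s ≥ 13 coprime to 175 is 13, so k = 7·13 = 91.

91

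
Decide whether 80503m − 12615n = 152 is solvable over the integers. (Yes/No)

Yes

gcd(80503, 12615): 80503 = 6·12615 + 4813; 12615 = 2·4813 + 2989; 4813 = 1·2989 + 1824; 2989 = 1·1824 + 1165; 1824 = 1·1165 + 659; 1165 = 1·659 + 506; 659 = 1·506 + 153; 506 = 3·153 + 47; 153 = 3·47 + 12; 47 = 3·12 + 11; 12 = 1·11 + 1; 11 = 11·1 + 0 → 1
1 divides 152, so a solution exists.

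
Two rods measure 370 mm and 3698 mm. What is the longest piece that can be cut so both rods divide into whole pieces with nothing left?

2

370 = 2 · 5 · 37
3698 = 2 · 43²
Common: 2 = 2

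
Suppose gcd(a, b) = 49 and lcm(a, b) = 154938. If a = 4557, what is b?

1666

Using ab = gcd(a,b)·lcm(a,b) = 49·154938 = 7591962, we get b = 7591962/4557 = 1666.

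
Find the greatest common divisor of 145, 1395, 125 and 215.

145 = 5 · 29; 1395 = 3² · 5 · 31; 125 = 5³; 215 = 5 · 43
gcd takes min exponent of each prime: 5 = 5

5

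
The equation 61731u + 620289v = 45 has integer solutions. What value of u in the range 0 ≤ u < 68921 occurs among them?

gcd(61731, 620289) = 9 (Euclid: 620289 = 10·61731 + 2979; 61731 = 20·2979 + 2151; 2979 = 1·2151 + 828; 2151 = 2·828 + 495; 828 = 1·495 + 333; 495 = 1·333 + 162; 333 = 2·162 + 9; 162 = 18·9 + 0), and 9 | 45.
Extended Euclid: 61731·(-3748) + 620289·(373) = 9. Scale by 5: u₀ = -18740.
General solution u = u₀ + 68921t; reducing mod 68921 gives u = 50181 (and v = -4994).

50181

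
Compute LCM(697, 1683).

69003

697 = 17 · 41; 1683 = 3² · 11 · 17
max exponents: 3² · 11 · 17 · 41 = 69003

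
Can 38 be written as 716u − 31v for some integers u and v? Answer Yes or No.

Yes

gcd(716, 31): 716 = 23·31 + 3; 31 = 10·3 + 1; 3 = 3·1 + 0 → 1
1 divides 38, so a solution exists.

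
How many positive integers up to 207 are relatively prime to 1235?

146

1235 = 5·13·19. Inclusion–exclusion on these primes:
207 − ⌊207/5⌋ − ⌊207/13⌋ − ⌊207/19⌋ + ⌊207/65⌋ + ⌊207/95⌋ + ⌊207/247⌋ − ⌊207/1235⌋ = 146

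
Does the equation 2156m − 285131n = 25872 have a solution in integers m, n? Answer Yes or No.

Yes

By Bézout, 2156m − 285131n = 25872 has integer solutions iff gcd(2156, 285131) | 25872.
Euclid: 285131 = 132·2156 + 539; 2156 = 4·539 + 0. gcd = 539; 25872 mod 539 = 0. Yes.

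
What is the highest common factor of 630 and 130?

10

Euclid: 630 = 4·130 + 110; 130 = 1·110 + 20; 110 = 5·20 + 10; 20 = 2·10 + 0. Last nonzero remainder: 10.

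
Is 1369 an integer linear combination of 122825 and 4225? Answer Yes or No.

No

gcd(122825, 4225): 122825 = 29·4225 + 300; 4225 = 14·300 + 25; 300 = 12·25 + 0 → 25
25 does not divide 1369, so a solution does not exist.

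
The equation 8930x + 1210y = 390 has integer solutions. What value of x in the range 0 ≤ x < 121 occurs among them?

Reduce mod 1210: 8930x ≡ 390 (mod 1210). With g = gcd(8930, 1210) = 10 dividing 390, divide through: 893x ≡ 39 (mod 121).
Since gcd(893, 121) = 1, x ≡ 39·(893)⁻¹ ≡ 14 (mod 121). Smallest non-negative: 14.

14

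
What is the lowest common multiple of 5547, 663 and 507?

15936531

5547 = 3 · 43²; 663 = 3 · 13 · 17; 507 = 3 · 13²
lcm takes max exponent of each prime: 3 · 13² · 17 · 43² = 15936531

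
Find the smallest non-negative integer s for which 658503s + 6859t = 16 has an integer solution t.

Reduce mod 6859: 658503s ≡ 16 (mod 6859). With g = gcd(658503, 6859) = 1 dividing 16, divide through: 658503s ≡ 16 (mod 6859).
Since gcd(658503, 6859) = 1, s ≡ 16·(658503)⁻¹ ≡ 1935 (mod 6859). Smallest non-negative: 1935.

1935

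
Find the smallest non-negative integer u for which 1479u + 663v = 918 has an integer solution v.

gcd(1479, 663) = 51 (Euclid: 1479 = 2·663 + 153; 663 = 4·153 + 51; 153 = 3·51 + 0), and 51 | 918.
Extended Euclid: 1479·(-4) + 663·(9) = 51. Scale by 18: u₀ = -72.
General solution u = u₀ + 13t; reducing mod 13 gives u = 6 (and v = -12).

6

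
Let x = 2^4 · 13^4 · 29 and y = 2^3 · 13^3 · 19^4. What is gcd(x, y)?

17576

min exponent per shared prime: 2^3 · 13^3 = 17576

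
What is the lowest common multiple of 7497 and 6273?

307377

gcd first: 7497 = 1·6273 + 1224; 6273 = 5·1224 + 153; 1224 = 8·153 + 0 → gcd = 153
lcm = 7497·6273/gcd = 47028681/153 = 307377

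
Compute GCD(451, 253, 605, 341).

11

gcd(451, 253): 451 = 1·253 + 198; 253 = 1·198 + 55; 198 = 3·55 + 33; 55 = 1·33 + 22; 33 = 1·22 + 11; 22 = 2·11 + 0 → 11
gcd(11, 605): 605 = 55·11 + 0 → 11
gcd(11, 341): 341 = 31·11 + 0 → 11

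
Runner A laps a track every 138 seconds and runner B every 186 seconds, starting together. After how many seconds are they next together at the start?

4278

138 = 2 · 3 · 23; 186 = 2 · 3 · 31
max exponents: 2 · 3 · 23 · 31 = 4278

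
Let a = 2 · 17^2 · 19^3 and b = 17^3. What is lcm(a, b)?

67396534

max exponent per prime: 2 · 17^3 · 19^3 = 67396534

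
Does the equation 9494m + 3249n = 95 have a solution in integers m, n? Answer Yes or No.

By Bézout, 9494m + 3249n = 95 has integer solutions iff gcd(9494, 3249) | 95.
Euclid: 9494 = 2·3249 + 2996; 3249 = 1·2996 + 253; 2996 = 11·253 + 213; 253 = 1·213 + 40; 213 = 5·40 + 13; 40 = 3·13 + 1; 13 = 13·1 + 0. gcd = 1; 95 mod 1 = 0. Yes.

Yes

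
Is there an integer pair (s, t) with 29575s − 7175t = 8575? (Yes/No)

Yes

By Bézout, 29575s − 7175t = 8575 has integer solutions iff gcd(29575, 7175) | 8575.
Euclid: 29575 = 4·7175 + 875; 7175 = 8·875 + 175; 875 = 5·175 + 0. gcd = 175; 8575 mod 175 = 0. Yes.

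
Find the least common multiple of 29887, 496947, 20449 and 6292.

6382787268

29887 = 11² · 13 · 19; 496947 = 3 · 11² · 37²; 20449 = 11² · 13²; 6292 = 2² · 11² · 13
lcm takes max exponent of each prime: 2² · 3 · 11² · 13² · 19 · 37² = 6382787268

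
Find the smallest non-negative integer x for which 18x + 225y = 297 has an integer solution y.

4

Euclid: 225 = 12·18 + 9; 18 = 2·9 + 0 → gcd = 9; 297 = 9·33.
Back-substitution yields 18·(-12) + 225·(1) = 9, so one solution is x = -12·33 = -396, y = 1·33 = 33.
Solutions in x differ by 225/9 = 25; the one in [0, 25) is -396 mod 25 = 4.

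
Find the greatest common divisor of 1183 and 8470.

1183 = 7 · 13²
8470 = 2 · 5 · 7 · 11²
Common: 7 = 7

7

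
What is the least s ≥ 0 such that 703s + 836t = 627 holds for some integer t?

33

Euclid: 836 = 1·703 + 133; 703 = 5·133 + 38; 133 = 3·38 + 19; 38 = 2·19 + 0 → gcd = 19; 627 = 19·33.
Back-substitution yields 703·(-19) + 836·(16) = 19, so one solution is s = -19·33 = -627, t = 16·33 = 528.
Solutions in s differ by 836/19 = 44; the one in [0, 44) is -627 mod 44 = 33.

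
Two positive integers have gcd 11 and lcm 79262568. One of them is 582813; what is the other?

1496

u·v = gcd·lcm = 11·79262568 = 871888248, so v = 871888248/582813 = 1496.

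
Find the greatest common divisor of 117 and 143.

117 = 3² · 13
143 = 11 · 13
Common: 13 = 13

13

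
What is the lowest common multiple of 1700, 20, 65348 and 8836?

1700 = 2² · 5² · 17; 20 = 2² · 5; 65348 = 2² · 17 · 31²; 8836 = 2² · 47²
lcm takes max exponent of each prime: 2² · 5² · 17 · 31² · 47² = 3608843300

3608843300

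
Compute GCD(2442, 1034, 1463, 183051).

11

gcd(2442, 1034): 2442 = 2·1034 + 374; 1034 = 2·374 + 286; 374 = 1·286 + 88; 286 = 3·88 + 22; 88 = 4·22 + 0 → 22
gcd(22, 1463): 1463 = 66·22 + 11; 22 = 2·11 + 0 → 11
gcd(11, 183051): 183051 = 16641·11 + 0 → 11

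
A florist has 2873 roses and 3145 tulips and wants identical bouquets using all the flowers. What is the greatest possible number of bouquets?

Euclid: 3145 = 1·2873 + 272; 2873 = 10·272 + 153; 272 = 1·153 + 119; 153 = 1·119 + 34; 119 = 3·34 + 17; 34 = 2·17 + 0. Last nonzero remainder: 17.

17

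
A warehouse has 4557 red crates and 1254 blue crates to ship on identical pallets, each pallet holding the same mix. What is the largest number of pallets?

3

Euclid: 4557 = 3·1254 + 795; 1254 = 1·795 + 459; 795 = 1·459 + 336; 459 = 1·336 + 123; 336 = 2·123 + 90; 123 = 1·90 + 33; 90 = 2·33 + 24; 33 = 1·24 + 9; 24 = 2·9 + 6; 9 = 1·6 + 3; 6 = 2·3 + 0. Last nonzero remainder: 3.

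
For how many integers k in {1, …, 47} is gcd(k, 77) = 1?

37

Prime factors of 77: 7, 11. Count integers ≤ 47 divisible by none of them.
By inclusion–exclusion: 47 − ⌊47/7⌋ − ⌊47/11⌋ + ⌊47/77⌋ = 37.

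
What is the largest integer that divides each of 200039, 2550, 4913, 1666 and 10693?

gcd(200039, 2550): 200039 = 78·2550 + 1139; 2550 = 2·1139 + 272; 1139 = 4·272 + 51; 272 = 5·51 + 17; 51 = 3·17 + 0 → 17
gcd(17, 4913): 4913 = 289·17 + 0 → 17
gcd(17, 1666): 1666 = 98·17 + 0 → 17
gcd(17, 10693): 10693 = 629·17 + 0 → 17

17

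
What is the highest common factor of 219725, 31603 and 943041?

187

gcd(219725, 31603): 219725 = 6·31603 + 30107; 31603 = 1·30107 + 1496; 30107 = 20·1496 + 187; 1496 = 8·187 + 0 → 187
gcd(187, 943041): 943041 = 5043·187 + 0 → 187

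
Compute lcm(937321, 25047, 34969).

937321 = 7² · 11 · 37 · 47; 25047 = 3² · 11² · 23; 34969 = 11² · 17²
lcm takes max exponent of each prime: 3² · 7² · 11² · 17² · 23 · 37 · 47 = 616806896013

616806896013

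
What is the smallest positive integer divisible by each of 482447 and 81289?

482447 = 7 · 41³; 81289 = 13³ · 37
max exponents: 7 · 13³ · 37 · 41³ = 39217634183

39217634183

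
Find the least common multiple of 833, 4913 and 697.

9870217

lcm(833, 4913) = 833·4913/gcd = 4092529/17 = 240737
lcm(240737, 697) = 240737·697/gcd = 167793689/17 = 9870217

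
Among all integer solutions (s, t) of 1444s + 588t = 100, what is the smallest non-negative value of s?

Euclid: 1444 = 2·588 + 268; 588 = 2·268 + 52; 268 = 5·52 + 8; 52 = 6·8 + 4; 8 = 2·4 + 0 → gcd = 4; 100 = 4·25.
Back-substitution yields 1444·(-68) + 588·(167) = 4, so one solution is s = -68·25 = -1700, t = 167·25 = 4175.
Solutions in s differ by 588/4 = 147; the one in [0, 147) is -1700 mod 147 = 64.

64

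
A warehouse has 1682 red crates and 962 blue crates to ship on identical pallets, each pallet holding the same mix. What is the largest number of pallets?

Euclid: 1682 = 1·962 + 720; 962 = 1·720 + 242; 720 = 2·242 + 236; 242 = 1·236 + 6; 236 = 39·6 + 2; 6 = 3·2 + 0. Last nonzero remainder: 2.

2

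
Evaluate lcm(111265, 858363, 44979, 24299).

556199494526445

111265 = 5 · 7 · 11 · 17²; 858363 = 3 · 11 · 19 · 37²; 44979 = 3 · 11 · 29 · 47; 24299 = 11 · 47²
lcm takes max exponent of each prime: 3 · 5 · 7 · 11 · 17² · 19 · 29 · 37² · 47² = 556199494526445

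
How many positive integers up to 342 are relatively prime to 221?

297

Prime factors of 221: 13, 17. Count integers ≤ 342 divisible by none of them.
By inclusion–exclusion: 342 − ⌊342/13⌋ − ⌊342/17⌋ + ⌊342/221⌋ = 297.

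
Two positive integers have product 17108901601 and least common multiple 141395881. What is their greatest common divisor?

121

gcd·lcm = product, so gcd = 17108901601/141395881 = 121.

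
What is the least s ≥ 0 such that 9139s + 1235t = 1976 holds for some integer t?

4

Euclid: 9139 = 7·1235 + 494; 1235 = 2·494 + 247; 494 = 2·247 + 0 → gcd = 247; 1976 = 247·8.
Back-substitution yields 9139·(-2) + 1235·(15) = 247, so one solution is s = -2·8 = -16, t = 15·8 = 120.
Solutions in s differ by 1235/247 = 5; the one in [0, 5) is -16 mod 5 = 4.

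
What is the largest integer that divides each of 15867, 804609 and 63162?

15867 = 3² · 41 · 43; 804609 = 3² · 13² · 23²; 63162 = 2 · 3² · 11² · 29
gcd takes min exponent of each prime: 3² = 9

9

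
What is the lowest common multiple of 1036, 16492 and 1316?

28679588

1036 = 2² · 7 · 37; 16492 = 2² · 7 · 19 · 31; 1316 = 2² · 7 · 47
lcm takes max exponent of each prime: 2² · 7 · 19 · 31 · 37 · 47 = 28679588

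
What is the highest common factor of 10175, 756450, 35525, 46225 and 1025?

gcd(10175, 756450): 756450 = 74·10175 + 3500; 10175 = 2·3500 + 3175; 3500 = 1·3175 + 325; 3175 = 9·325 + 250; 325 = 1·250 + 75; 250 = 3·75 + 25; 75 = 3·25 + 0 → 25
gcd(25, 35525): 35525 = 1421·25 + 0 → 25
gcd(25, 46225): 46225 = 1849·25 + 0 → 25
gcd(25, 1025): 1025 = 41·25 + 0 → 25

25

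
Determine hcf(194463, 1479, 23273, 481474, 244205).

194463 = 3² · 17 · 31 · 41; 1479 = 3 · 17 · 29; 23273 = 17 · 37²; 481474 = 2 · 7² · 17³; 244205 = 5 · 13² · 17²
gcd takes min exponent of each prime: 17 = 17

17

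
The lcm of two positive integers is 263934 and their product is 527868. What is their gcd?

From gcd × lcm = uv: gcd = 527868 / 263934 = 2.

2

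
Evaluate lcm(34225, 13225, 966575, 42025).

34225 = 5² · 37²; 13225 = 5² · 23²; 966575 = 5² · 23 · 41²; 42025 = 5² · 41²
lcm takes max exponent of each prime: 5² · 23² · 37² · 41² = 30434547025

30434547025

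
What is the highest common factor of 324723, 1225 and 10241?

49

gcd(324723, 1225): 324723 = 265·1225 + 98; 1225 = 12·98 + 49; 98 = 2·49 + 0 → 49
gcd(49, 10241): 10241 = 209·49 + 0 → 49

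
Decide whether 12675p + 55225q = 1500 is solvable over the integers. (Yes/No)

gcd(12675, 55225): 55225 = 4·12675 + 4525; 12675 = 2·4525 + 3625; 4525 = 1·3625 + 900; 3625 = 4·900 + 25; 900 = 36·25 + 0 → 25
25 divides 1500, so a solution exists.

Yes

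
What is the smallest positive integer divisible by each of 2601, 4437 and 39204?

328568724

2601 = 3² · 17²; 4437 = 3² · 17 · 29; 39204 = 2² · 3⁴ · 11²
lcm takes max exponent of each prime: 2² · 3⁴ · 11² · 17² · 29 = 328568724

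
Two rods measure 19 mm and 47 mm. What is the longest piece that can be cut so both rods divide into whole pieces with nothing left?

1

19 = 19
47 = 47
Common: 1 = 1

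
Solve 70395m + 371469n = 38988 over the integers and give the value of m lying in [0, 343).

gcd(70395, 371469) = 1083 (Euclid: 371469 = 5·70395 + 19494; 70395 = 3·19494 + 11913; 19494 = 1·11913 + 7581; 11913 = 1·7581 + 4332; 7581 = 1·4332 + 3249; 4332 = 1·3249 + 1083; 3249 = 3·1083 + 0), and 1083 | 38988.
Extended Euclid: 70395·(95) + 371469·(-18) = 1083. Scale by 36: m₀ = 3420.
General solution m = m₀ + 343t; reducing mod 343 gives m = 333 (and n = -63).

333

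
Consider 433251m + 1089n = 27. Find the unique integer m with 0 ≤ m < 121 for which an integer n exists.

Euclid: 433251 = 397·1089 + 918; 1089 = 1·918 + 171; 918 = 5·171 + 63; 171 = 2·63 + 45; 63 = 1·45 + 18; 45 = 2·18 + 9; 18 = 2·9 + 0 → gcd = 9; 27 = 9·3.
Back-substitution yields 433251·(-51) + 1089·(20290) = 9, so one solution is m = -51·3 = -153, n = 20290·3 = 60870.
Solutions in m differ by 1089/9 = 121; the one in [0, 121) is -153 mod 121 = 89.

89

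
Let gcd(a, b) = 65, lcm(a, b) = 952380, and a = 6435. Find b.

Using ab = gcd(a,b)·lcm(a,b) = 65·952380 = 61904700, we get b = 61904700/6435 = 9620.

9620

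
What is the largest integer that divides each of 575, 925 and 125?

gcd(575, 925): 925 = 1·575 + 350; 575 = 1·350 + 225; 350 = 1·225 + 125; 225 = 1·125 + 100; 125 = 1·100 + 25; 100 = 4·25 + 0 → 25
gcd(25, 125): 125 = 5·25 + 0 → 25

25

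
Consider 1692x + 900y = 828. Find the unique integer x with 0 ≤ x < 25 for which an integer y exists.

gcd(1692, 900) = 36 (Euclid: 1692 = 1·900 + 792; 900 = 1·792 + 108; 792 = 7·108 + 36; 108 = 3·36 + 0), and 36 | 828.
Extended Euclid: 1692·(8) + 900·(-15) = 36. Scale by 23: x₀ = 184.
General solution x = x₀ + 25t; reducing mod 25 gives x = 9 (and y = -16).

9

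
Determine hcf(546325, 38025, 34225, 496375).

25

gcd(546325, 38025): 546325 = 14·38025 + 13975; 38025 = 2·13975 + 10075; 13975 = 1·10075 + 3900; 10075 = 2·3900 + 2275; 3900 = 1·2275 + 1625; 2275 = 1·1625 + 650; 1625 = 2·650 + 325; 650 = 2·325 + 0 → 325
gcd(325, 34225): 34225 = 105·325 + 100; 325 = 3·100 + 25; 100 = 4·25 + 0 → 25
gcd(25, 496375): 496375 = 19855·25 + 0 → 25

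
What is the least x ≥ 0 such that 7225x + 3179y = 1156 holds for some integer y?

gcd(7225, 3179) = 289 (Euclid: 7225 = 2·3179 + 867; 3179 = 3·867 + 578; 867 = 1·578 + 289; 578 = 2·289 + 0), and 289 | 1156.
Extended Euclid: 7225·(4) + 3179·(-9) = 289. Scale by 4: x₀ = 16.
General solution x = x₀ + 11t; reducing mod 11 gives x = 5 (and y = -11).

5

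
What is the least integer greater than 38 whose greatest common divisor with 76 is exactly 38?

76 = 38·2. Any a with gcd(a, 76) = 38 is a multiple of 38, say 38s, with s coprime to 2.
Need s > 38/38, so s ≥ 2. First s ≥ 2 with gcd(s, 2) = 1 is s = 3. Thus a = 38·3 = 114.

114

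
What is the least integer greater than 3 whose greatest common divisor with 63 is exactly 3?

63 = 3·21. Any m with gcd(m, 63) = 3 is a multiple of 3, say 3s, with s coprime to 21.
Need s > 3/3, so s ≥ 2. First s ≥ 2 with gcd(s, 21) = 1 is s = 2. Thus m = 3·2 = 6.

6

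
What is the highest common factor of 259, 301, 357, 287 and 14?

gcd(259, 301): 301 = 1·259 + 42; 259 = 6·42 + 7; 42 = 6·7 + 0 → 7
gcd(7, 357): 357 = 51·7 + 0 → 7
gcd(7, 287): 287 = 41·7 + 0 → 7
gcd(7, 14): 14 = 2·7 + 0 → 7

7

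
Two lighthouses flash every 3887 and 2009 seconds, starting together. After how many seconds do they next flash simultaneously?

gcd first: 3887 = 1·2009 + 1878; 2009 = 1·1878 + 131; 1878 = 14·131 + 44; 131 = 2·44 + 43; 44 = 1·43 + 1; 43 = 43·1 + 0 → gcd = 1
lcm = 3887·2009/gcd = 7808983/1 = 7808983

7808983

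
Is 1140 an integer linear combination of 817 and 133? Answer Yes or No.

Yes

gcd(817, 133): 817 = 6·133 + 19; 133 = 7·19 + 0 → 19
19 divides 1140, so a solution exists.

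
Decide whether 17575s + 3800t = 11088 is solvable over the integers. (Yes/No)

gcd(17575, 3800): 17575 = 4·3800 + 2375; 3800 = 1·2375 + 1425; 2375 = 1·1425 + 950; 1425 = 1·950 + 475; 950 = 2·475 + 0 → 475
475 does not divide 11088, so a solution does not exist.

No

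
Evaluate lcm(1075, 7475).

1075 = 5² · 43; 7475 = 5² · 13 · 23
max exponents: 5² · 13 · 23 · 43 = 321425

321425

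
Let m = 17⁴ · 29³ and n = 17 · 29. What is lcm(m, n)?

max exponent per prime: 17⁴ · 29³ = 2036993669

2036993669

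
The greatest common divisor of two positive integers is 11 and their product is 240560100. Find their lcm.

gcd·lcm = product, so lcm = 240560100/11 = 21869100.

21869100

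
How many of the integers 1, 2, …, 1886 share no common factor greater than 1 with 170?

170 = 2·5·17. Inclusion–exclusion on these primes:
1886 − ⌊1886/2⌋ − ⌊1886/5⌋ − ⌊1886/17⌋ + ⌊1886/10⌋ + ⌊1886/34⌋ + ⌊1886/85⌋ − ⌊1886/170⌋ = 710

710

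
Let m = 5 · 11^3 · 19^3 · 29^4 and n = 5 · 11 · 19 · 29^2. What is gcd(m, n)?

min exponent per shared prime: 5 · 11 · 19 · 29^2 = 878845

878845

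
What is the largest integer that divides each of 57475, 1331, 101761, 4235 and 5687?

57475 = 5² · 11² · 19; 1331 = 11³; 101761 = 11² · 29²; 4235 = 5 · 7 · 11²; 5687 = 11² · 47
gcd takes min exponent of each prime: 11² = 121

121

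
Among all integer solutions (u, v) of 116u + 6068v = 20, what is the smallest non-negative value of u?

1151

gcd(116, 6068) = 4 (Euclid: 6068 = 52·116 + 36; 116 = 3·36 + 8; 36 = 4·8 + 4; 8 = 2·4 + 0), and 4 | 20.
Extended Euclid: 116·(-680) + 6068·(13) = 4. Scale by 5: u₀ = -3400.
General solution u = u₀ + 1517t; reducing mod 1517 gives u = 1151 (and v = -22).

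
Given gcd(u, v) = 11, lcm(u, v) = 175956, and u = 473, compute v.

u·v = gcd·lcm = 11·175956 = 1935516, so v = 1935516/473 = 4092.

4092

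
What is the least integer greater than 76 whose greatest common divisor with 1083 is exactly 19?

95

gcd(x, 1083) = 19 forces 19 | x; write x = 19s. Then gcd(19s, 19·57) = 19·gcd(s, 57), so need gcd(s, 57) = 1.
19s > 76 gives s ≥ 5. The least s ≥ 5 coprime to 57 is 5, so x = 19·5 = 95.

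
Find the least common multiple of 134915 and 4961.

5531515

134915 = 5 · 11² · 223; 4961 = 11² · 41
max exponents: 5 · 11² · 41 · 223 = 5531515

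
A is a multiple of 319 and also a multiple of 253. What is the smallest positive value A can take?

7337

319 = 11 · 29; 253 = 11 · 23
max exponents: 11 · 23 · 29 = 7337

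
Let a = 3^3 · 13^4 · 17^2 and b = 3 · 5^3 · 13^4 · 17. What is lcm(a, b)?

27857685375

max exponent per prime: 3^3 · 5^3 · 13^4 · 17^2 = 27857685375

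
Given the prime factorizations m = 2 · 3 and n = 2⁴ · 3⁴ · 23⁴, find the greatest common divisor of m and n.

6

min exponent per shared prime: 2 · 3 = 6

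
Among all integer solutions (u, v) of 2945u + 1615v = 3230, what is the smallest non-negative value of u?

Euclid: 2945 = 1·1615 + 1330; 1615 = 1·1330 + 285; 1330 = 4·285 + 190; 285 = 1·190 + 95; 190 = 2·95 + 0 → gcd = 95; 3230 = 95·34.
Back-substitution yields 2945·(-6) + 1615·(11) = 95, so one solution is u = -6·34 = -204, v = 11·34 = 374.
Solutions in u differ by 1615/95 = 17; the one in [0, 17) is -204 mod 17 = 0.

0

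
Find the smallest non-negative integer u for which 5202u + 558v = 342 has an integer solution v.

Euclid: 5202 = 9·558 + 180; 558 = 3·180 + 18; 180 = 10·18 + 0 → gcd = 18; 342 = 18·19.
Back-substitution yields 5202·(-3) + 558·(28) = 18, so one solution is u = -3·19 = -57, v = 28·19 = 532.
Solutions in u differ by 558/18 = 31; the one in [0, 31) is -57 mod 31 = 5.

5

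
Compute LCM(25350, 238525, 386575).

11367624450

25350 = 2 · 3 · 5² · 13²; 238525 = 5² · 7 · 29 · 47; 386575 = 5² · 7 · 47²
lcm takes max exponent of each prime: 2 · 3 · 5² · 7 · 13² · 29 · 47² = 11367624450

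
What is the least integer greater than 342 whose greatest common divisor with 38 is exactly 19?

361

38 = 19·2. Any t with gcd(t, 38) = 19 is a multiple of 19, say 19s, with s coprime to 2.
Need s > 342/19, so s ≥ 19. First s ≥ 19 with gcd(s, 2) = 1 is s = 19. Thus t = 19·19 = 361.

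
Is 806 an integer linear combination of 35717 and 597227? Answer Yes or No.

No

gcd(35717, 597227): 597227 = 16·35717 + 25755; 35717 = 1·25755 + 9962; 25755 = 2·9962 + 5831; 9962 = 1·5831 + 4131; 5831 = 1·4131 + 1700; 4131 = 2·1700 + 731; 1700 = 2·731 + 238; 731 = 3·238 + 17; 238 = 14·17 + 0 → 17
17 does not divide 806, so a solution does not exist.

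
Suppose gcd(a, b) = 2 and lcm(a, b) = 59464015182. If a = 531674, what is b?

Using ab = gcd(a,b)·lcm(a,b) = 2·59464015182 = 118928030364, we get b = 118928030364/531674 = 223686.

223686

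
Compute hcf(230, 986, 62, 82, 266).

2

gcd(230, 986): 986 = 4·230 + 66; 230 = 3·66 + 32; 66 = 2·32 + 2; 32 = 16·2 + 0 → 2
gcd(2, 62): 62 = 31·2 + 0 → 2
gcd(2, 82): 82 = 41·2 + 0 → 2
gcd(2, 266): 266 = 133·2 + 0 → 2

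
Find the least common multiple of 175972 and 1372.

gcd first: 175972 = 128·1372 + 356; 1372 = 3·356 + 304; 356 = 1·304 + 52; 304 = 5·52 + 44; 52 = 1·44 + 8; 44 = 5·8 + 4; 8 = 2·4 + 0 → gcd = 4
lcm = 175972·1372/gcd = 241433584/4 = 60358396

60358396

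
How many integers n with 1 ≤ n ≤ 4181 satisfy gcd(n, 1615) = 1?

2983

1615 = 5·17·19. Inclusion–exclusion on these primes:
4181 − ⌊4181/5⌋ − ⌊4181/17⌋ − ⌊4181/19⌋ + ⌊4181/85⌋ + ⌊4181/95⌋ + ⌊4181/323⌋ − ⌊4181/1615⌋ = 2983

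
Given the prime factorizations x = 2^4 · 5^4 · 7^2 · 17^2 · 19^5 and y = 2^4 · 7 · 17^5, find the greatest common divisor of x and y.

32368

min exponent per shared prime: 2^4 · 7 · 17^2 = 32368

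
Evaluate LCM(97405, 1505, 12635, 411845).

lcm(97405, 1505) = 97405·1505/gcd = 146594525/35 = 4188415
lcm(4188415, 12635) = 4188415·12635/gcd = 52920623525/35 = 1512017815
lcm(1512017815, 411845) = 1512017815·411845/gcd = 622716977018675/35 = 17791913629105

17791913629105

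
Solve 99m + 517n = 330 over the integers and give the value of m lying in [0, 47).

19

Reduce mod 517: 99m ≡ 330 (mod 517). With g = gcd(99, 517) = 11 dividing 330, divide through: 9m ≡ 30 (mod 47).
Since gcd(9, 47) = 1, m ≡ 30·(9)⁻¹ ≡ 19 (mod 47). Smallest non-negative: 19.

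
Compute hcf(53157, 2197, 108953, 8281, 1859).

53157 = 3 · 13 · 29 · 47; 2197 = 13³; 108953 = 13 · 17² · 29; 8281 = 7² · 13²; 1859 = 11 · 13²
gcd takes min exponent of each prime: 13 = 13

13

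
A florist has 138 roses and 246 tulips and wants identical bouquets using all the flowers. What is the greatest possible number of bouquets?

6

138 = 2 · 3 · 23
246 = 2 · 3 · 41
Common: 2 · 3 = 6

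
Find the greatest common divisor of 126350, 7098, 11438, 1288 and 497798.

14

126350 = 2 · 5² · 7 · 19²; 7098 = 2 · 3 · 7 · 13²; 11438 = 2 · 7 · 19 · 43; 1288 = 2³ · 7 · 23; 497798 = 2 · 7 · 31² · 37
gcd takes min exponent of each prime: 2 · 7 = 14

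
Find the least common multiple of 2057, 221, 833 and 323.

2057 = 11² · 17; 221 = 13 · 17; 833 = 7² · 17; 323 = 17 · 19
lcm takes max exponent of each prime: 7² · 11² · 13 · 17 · 19 = 24895871

24895871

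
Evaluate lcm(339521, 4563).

339521 = 7² · 13² · 41; 4563 = 3³ · 13²
max exponents: 3³ · 7² · 13² · 41 = 9167067

9167067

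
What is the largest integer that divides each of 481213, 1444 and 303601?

gcd(481213, 1444): 481213 = 333·1444 + 361; 1444 = 4·361 + 0 → 361
gcd(361, 303601): 303601 = 841·361 + 0 → 361

361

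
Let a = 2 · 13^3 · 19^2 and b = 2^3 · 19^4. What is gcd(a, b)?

722

min exponent per shared prime: 2 · 19^2 = 722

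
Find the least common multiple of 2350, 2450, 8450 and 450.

175143150

2350 = 2 · 5² · 47; 2450 = 2 · 5² · 7²; 8450 = 2 · 5² · 13²; 450 = 2 · 3² · 5²
lcm takes max exponent of each prime: 2 · 3² · 5² · 7² · 13² · 47 = 175143150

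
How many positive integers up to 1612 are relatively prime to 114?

114 = 2·3·19. Inclusion–exclusion on these primes:
1612 − ⌊1612/2⌋ − ⌊1612/3⌋ − ⌊1612/19⌋ + ⌊1612/6⌋ + ⌊1612/38⌋ + ⌊1612/57⌋ − ⌊1612/114⌋ = 509

509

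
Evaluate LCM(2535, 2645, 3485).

934687455

2535 = 3 · 5 · 13²; 2645 = 5 · 23²; 3485 = 5 · 17 · 41
lcm takes max exponent of each prime: 3 · 5 · 13² · 17 · 23² · 41 = 934687455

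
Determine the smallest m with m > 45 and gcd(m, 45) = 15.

Multiples of 15 above 45: 15·4, 15·5, … . Need the cofactor coprime to 45/15 = 3.
Checking s = 4, 5, … the first with gcd(s, 3) = 1 is s = 4, giving 60.

60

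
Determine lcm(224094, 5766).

gcd first: 224094 = 38·5766 + 4986; 5766 = 1·4986 + 780; 4986 = 6·780 + 306; 780 = 2·306 + 168; 306 = 1·168 + 138; 168 = 1·138 + 30; 138 = 4·30 + 18; 30 = 1·18 + 12; 18 = 1·12 + 6; 12 = 2·6 + 0 → gcd = 6
lcm = 224094·5766/gcd = 1292126004/6 = 215354334

215354334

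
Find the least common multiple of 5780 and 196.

gcd first: 5780 = 29·196 + 96; 196 = 2·96 + 4; 96 = 24·4 + 0 → gcd = 4
lcm = 5780·196/gcd = 1132880/4 = 283220

283220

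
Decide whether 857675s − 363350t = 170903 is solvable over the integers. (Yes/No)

No

By Bézout, 857675s − 363350t = 170903 has integer solutions iff gcd(857675, 363350) | 170903.
Euclid: 857675 = 2·363350 + 130975; 363350 = 2·130975 + 101400; 130975 = 1·101400 + 29575; 101400 = 3·29575 + 12675; 29575 = 2·12675 + 4225; 12675 = 3·4225 + 0. gcd = 4225; 170903 mod 4225 = 1903. No.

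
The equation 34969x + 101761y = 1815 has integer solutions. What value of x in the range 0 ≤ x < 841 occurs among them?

681

Reduce mod 101761: 34969x ≡ 1815 (mod 101761). With g = gcd(34969, 101761) = 121 dividing 1815, divide through: 289x ≡ 15 (mod 841).
Since gcd(289, 841) = 1, x ≡ 15·(289)⁻¹ ≡ 681 (mod 841). Smallest non-negative: 681.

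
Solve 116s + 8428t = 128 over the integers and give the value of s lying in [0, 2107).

655

Euclid: 8428 = 72·116 + 76; 116 = 1·76 + 40; 76 = 1·40 + 36; 40 = 1·36 + 4; 36 = 9·4 + 0 → gcd = 4; 128 = 4·32.
Back-substitution yields 116·(218) + 8428·(-3) = 4, so one solution is s = 218·32 = 6976, t = -3·32 = -96.
Solutions in s differ by 8428/4 = 2107; the one in [0, 2107) is 6976 mod 2107 = 655.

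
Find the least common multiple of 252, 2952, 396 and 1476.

227304

lcm(252, 2952) = 252·2952/gcd = 743904/36 = 20664
lcm(20664, 396) = 20664·396/gcd = 8182944/36 = 227304
lcm(227304, 1476) = 227304·1476/gcd = 335500704/1476 = 227304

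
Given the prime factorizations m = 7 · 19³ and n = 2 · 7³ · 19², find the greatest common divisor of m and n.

min exponent per shared prime: 7 · 19² = 2527

2527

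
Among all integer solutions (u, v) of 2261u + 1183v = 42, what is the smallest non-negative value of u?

101

Reduce mod 1183: 2261u ≡ 42 (mod 1183). With g = gcd(2261, 1183) = 7 dividing 42, divide through: 323u ≡ 6 (mod 169).
Since gcd(323, 169) = 1, u ≡ 6·(323)⁻¹ ≡ 101 (mod 169). Smallest non-negative: 101.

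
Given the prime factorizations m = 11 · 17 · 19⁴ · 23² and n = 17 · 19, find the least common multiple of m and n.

max exponent per prime: 11 · 17 · 19⁴ · 23² = 12891744283

12891744283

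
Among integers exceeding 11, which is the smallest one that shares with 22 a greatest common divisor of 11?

33

Multiples of 11 above 11: 11·2, 11·3, … . Need the cofactor coprime to 22/11 = 2.
Checking s = 2, 3, … the first with gcd(s, 2) = 1 is s = 3, giving 33.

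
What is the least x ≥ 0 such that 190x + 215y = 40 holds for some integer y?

Euclid: 215 = 1·190 + 25; 190 = 7·25 + 15; 25 = 1·15 + 10; 15 = 1·10 + 5; 10 = 2·5 + 0 → gcd = 5; 40 = 5·8.
Back-substitution yields 190·(17) + 215·(-15) = 5, so one solution is x = 17·8 = 136, y = -15·8 = -120.
Solutions in x differ by 215/5 = 43; the one in [0, 43) is 136 mod 43 = 7.

7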